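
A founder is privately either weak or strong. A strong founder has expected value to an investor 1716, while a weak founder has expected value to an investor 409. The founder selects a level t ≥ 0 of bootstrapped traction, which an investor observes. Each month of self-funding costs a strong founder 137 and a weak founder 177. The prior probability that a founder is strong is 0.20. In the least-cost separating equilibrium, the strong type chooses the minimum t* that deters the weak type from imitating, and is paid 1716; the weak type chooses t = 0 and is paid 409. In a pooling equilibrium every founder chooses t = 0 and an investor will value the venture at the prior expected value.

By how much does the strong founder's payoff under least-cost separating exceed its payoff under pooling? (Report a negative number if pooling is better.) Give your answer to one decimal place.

Least-cost separating signal: t* solves 409 = 1716 − 177·t*, so t* = (1716 − 409)/177 ≈ 7.3842.
Strong type's separating payoff: 1716 − 137 × t* = 1716 − 137 × (1716 − 409)/177 = 1716 − 179059/177 ≈ 704.367.
Pooling payoff: 0.20 × 1716 + 0.80 × 409 = 670.4.
Difference: 704.367 − 670.4 = 33.967, i.e. 34.0 to one decimal place.
The strong type prefers to separate.

34.0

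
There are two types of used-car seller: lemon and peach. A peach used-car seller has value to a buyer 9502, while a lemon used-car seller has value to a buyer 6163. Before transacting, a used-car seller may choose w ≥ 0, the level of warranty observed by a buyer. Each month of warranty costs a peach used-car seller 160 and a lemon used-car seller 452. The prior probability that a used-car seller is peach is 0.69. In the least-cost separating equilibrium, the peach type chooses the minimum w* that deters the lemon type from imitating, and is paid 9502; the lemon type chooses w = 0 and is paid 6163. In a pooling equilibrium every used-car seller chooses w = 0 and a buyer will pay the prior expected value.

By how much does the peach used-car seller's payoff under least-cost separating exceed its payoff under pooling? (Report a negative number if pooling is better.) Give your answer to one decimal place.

-146.9

Least-cost separating signal: w* solves 6163 = 9502 − 452·w*, so w* = (9502 − 6163)/452 ≈ 7.3872.
Peach type's separating payoff: 9502 − 160 × w* = 9502 − 160 × (9502 − 6163)/452 = 9502 − 534240/452 ≈ 8320.053.
Pooling payoff: 0.69 × 9502 + 0.31 × 6163 = 8466.91.
Difference: 8320.053 − 8466.91 = -146.857, i.e. -146.9 to one decimal place.
The peach type would prefer the pooling outcome.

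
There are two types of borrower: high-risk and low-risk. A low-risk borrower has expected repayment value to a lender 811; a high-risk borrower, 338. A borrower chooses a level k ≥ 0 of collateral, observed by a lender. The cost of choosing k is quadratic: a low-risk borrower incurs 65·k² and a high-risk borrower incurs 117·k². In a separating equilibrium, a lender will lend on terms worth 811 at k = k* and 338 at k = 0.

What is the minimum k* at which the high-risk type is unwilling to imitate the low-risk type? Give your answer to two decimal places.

2.01

The high-risk type at k = 0 receives 338; imitating at k* yields 811 − 117·k*².
Indifference: 338 = 811 − 117·k*², so k*² = (811 − 338) / 117 ≈ 4.0427.
k* = √4.0427 ≈ 2.01.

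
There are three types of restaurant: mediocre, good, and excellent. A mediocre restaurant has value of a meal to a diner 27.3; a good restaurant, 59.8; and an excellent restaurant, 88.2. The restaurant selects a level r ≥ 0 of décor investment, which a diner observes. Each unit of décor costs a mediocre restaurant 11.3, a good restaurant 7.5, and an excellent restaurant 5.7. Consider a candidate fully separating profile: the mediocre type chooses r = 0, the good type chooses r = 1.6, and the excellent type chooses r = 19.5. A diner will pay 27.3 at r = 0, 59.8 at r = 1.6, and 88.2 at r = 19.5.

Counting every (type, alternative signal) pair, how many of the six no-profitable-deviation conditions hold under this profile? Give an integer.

Mediocre (own payoff 27.3): to r=1.6 gives 59.8 − 11.3×1.6 = 41.72 → profitable ✗; to r=19.5 gives 88.2 − 11.3×19.5 = -132.15 → no gain ✓.
Excellent (own payoff 88.2 − 5.7×19.5 = -22.95): to r=0 gives 27.3 → profitable ✗; to r=1.6 gives 59.8 − 5.7×1.6 = 50.68 → profitable ✗.
Good (own payoff 59.8 − 7.5×1.6 = 47.8): to r=0 gives 27.3 → no gain ✓; to r=19.5 gives 88.2 − 7.5×19.5 = -58.05 → no gain ✓.
3 of the 6 constraints hold; not an equilibrium.

3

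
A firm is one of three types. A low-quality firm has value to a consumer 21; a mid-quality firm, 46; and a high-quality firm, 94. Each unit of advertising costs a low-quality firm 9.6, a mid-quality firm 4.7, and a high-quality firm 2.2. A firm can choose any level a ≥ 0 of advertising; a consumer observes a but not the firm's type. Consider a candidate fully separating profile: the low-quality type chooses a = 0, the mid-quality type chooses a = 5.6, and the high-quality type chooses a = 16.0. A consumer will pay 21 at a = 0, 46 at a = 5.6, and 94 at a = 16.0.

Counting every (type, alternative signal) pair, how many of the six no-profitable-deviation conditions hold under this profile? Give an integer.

5

High-quality (own payoff 94 − 2.2×16.0 = 58.8): to a=0 gives 21 → no gain ✓; to a=5.6 gives 46 − 2.2×5.6 = 33.68 → no gain ✓.
Mid-quality (own payoff 46 − 4.7×5.6 = 19.68): to a=0 gives 21 → profitable ✗; to a=16.0 gives 94 − 4.7×16.0 = 18.8 → no gain ✓.
Low-quality (own payoff 21): to a=5.6 gives 46 − 9.6×5.6 = -7.76 → no gain ✓; to a=16.0 gives 94 − 9.6×16.0 = -59.6 → no gain ✓.
5 of the 6 constraints hold; not an equilibrium.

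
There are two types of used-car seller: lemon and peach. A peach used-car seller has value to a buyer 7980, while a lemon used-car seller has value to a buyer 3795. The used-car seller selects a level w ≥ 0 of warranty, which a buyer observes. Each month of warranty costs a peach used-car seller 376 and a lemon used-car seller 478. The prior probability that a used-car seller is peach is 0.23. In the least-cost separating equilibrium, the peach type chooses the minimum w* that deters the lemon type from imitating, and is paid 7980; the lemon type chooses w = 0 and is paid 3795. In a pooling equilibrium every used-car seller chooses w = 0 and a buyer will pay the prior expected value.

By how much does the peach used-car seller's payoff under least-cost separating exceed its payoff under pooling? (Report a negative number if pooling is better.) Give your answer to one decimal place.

-69.5

Least-cost separating signal: w* solves 3795 = 7980 − 478·w*, so w* = (7980 − 3795)/478 ≈ 8.7552.
Peach type's separating payoff: 7980 − 376 × w* = 7980 − 376 × (7980 − 3795)/478 = 7980 − 1573560/478 ≈ 4688.033.
Pooling payoff: 0.23 × 7980 + 0.77 × 3795 = 4757.55.
Difference: 4688.033 − 4757.55 = -69.517, i.e. -69.5 to one decimal place.
The peach type would prefer the pooling outcome.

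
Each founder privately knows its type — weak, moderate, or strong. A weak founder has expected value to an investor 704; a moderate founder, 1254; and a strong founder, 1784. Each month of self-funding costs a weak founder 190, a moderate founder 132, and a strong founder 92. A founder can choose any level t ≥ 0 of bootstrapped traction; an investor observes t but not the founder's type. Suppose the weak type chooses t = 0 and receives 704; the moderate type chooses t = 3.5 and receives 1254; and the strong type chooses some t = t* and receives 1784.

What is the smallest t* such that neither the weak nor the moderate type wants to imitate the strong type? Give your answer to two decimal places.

7.52

Moderate type (on-path payoff 1254 − 132×3.5 = 792) won't mimic when 792 ≥ 1784 − 132·t*, i.e. t* ≥ 7.52.
Weak type (on-path payoff 704) won't mimic when 704 ≥ 1784 − 190·t*, i.e. t* ≥ 5.68.
Both must hold, so t* = max(5.68, 7.52) = 7.52. The moderate type's constraint binds.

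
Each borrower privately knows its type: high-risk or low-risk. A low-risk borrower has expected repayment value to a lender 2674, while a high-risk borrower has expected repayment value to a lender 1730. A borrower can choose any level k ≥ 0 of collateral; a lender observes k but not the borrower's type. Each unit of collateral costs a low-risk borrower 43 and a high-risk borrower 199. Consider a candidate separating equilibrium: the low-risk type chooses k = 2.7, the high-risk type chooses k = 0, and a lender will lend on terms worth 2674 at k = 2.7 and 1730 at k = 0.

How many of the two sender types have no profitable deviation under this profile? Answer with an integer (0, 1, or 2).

Low-risk type: signal → 2674 − 43 × 2.7 = 2557.9; deviate to 0 → 1730. IC holds (2557.9 ≥ 1730).
High-risk type: stay at 0 → 1730; mimic → 2674 − 199 × 2.7 = 2136.7. IC fails (1730 < 2136.7).
1 of 2 constraints hold, so this profile is not an equilibrium.

1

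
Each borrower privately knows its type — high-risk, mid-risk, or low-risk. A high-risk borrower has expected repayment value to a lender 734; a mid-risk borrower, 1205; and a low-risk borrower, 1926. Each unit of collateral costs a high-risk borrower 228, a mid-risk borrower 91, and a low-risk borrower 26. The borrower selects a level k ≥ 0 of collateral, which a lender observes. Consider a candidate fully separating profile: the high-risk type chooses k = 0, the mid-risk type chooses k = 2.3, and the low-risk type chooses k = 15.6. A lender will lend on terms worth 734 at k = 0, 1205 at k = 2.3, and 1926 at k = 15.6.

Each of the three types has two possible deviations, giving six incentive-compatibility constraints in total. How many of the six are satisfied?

High-risk (own payoff 734): to k=2.3 gives 1205 − 228×2.3 = 680.6 → no gain ✓; to k=15.6 gives 1926 − 228×15.6 = -1630.8 → no gain ✓.
Mid-risk (own payoff 1205 − 91×2.3 = 995.7): to k=0 gives 734 → no gain ✓; to k=15.6 gives 1926 − 91×15.6 = 506.4 → no gain ✓.
Low-risk (own payoff 1926 − 26×15.6 = 1520.4): to k=0 gives 734 → no gain ✓; to k=2.3 gives 1205 − 26×2.3 = 1145.2 → no gain ✓.
6 of the 6 constraints hold; this profile is a separating equilibrium.

6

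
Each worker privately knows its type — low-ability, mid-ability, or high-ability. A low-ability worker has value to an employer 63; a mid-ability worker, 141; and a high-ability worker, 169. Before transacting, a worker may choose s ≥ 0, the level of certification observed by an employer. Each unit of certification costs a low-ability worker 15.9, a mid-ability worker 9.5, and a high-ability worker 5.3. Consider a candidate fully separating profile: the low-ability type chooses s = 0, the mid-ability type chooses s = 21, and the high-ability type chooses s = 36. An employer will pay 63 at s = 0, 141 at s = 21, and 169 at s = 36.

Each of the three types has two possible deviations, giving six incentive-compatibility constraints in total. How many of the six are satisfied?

High-ability (own payoff 169 − 5.3×36 = -21.8): to s=0 gives 63 → profitable ✗; to s=21 gives 141 − 5.3×21 = 29.7 → profitable ✗.
Mid-ability (own payoff 141 − 9.5×21 = -58.5): to s=0 gives 63 → profitable ✗; to s=36 gives 169 − 9.5×36 = -173 → no gain ✓.
Low-ability (own payoff 63): to s=21 gives 141 − 15.9×21 = -192.9 → no gain ✓; to s=36 gives 169 − 15.9×36 = -403.4 → no gain ✓.
3 of the 6 constraints hold; not an equilibrium.

3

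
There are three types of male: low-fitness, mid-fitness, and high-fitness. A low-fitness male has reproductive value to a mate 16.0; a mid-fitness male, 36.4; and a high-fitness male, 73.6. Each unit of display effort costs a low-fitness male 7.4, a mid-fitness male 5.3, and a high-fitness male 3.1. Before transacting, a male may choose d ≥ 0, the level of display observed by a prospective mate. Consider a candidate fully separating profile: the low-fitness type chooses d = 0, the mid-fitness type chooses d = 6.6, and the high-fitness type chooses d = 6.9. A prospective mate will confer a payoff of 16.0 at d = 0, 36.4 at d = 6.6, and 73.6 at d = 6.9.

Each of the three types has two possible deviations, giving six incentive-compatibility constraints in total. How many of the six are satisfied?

3

Mid-fitness (own payoff 36.4 − 5.3×6.6 = 1.42): to d=0 gives 16.0 → profitable ✗; to d=6.9 gives 73.6 − 5.3×6.9 = 37.03 → profitable ✗.
Low-fitness (own payoff 16.0): to d=6.6 gives 36.4 − 7.4×6.6 = -12.44 → no gain ✓; to d=6.9 gives 73.6 − 7.4×6.9 = 22.54 → profitable ✗.
High-fitness (own payoff 73.6 − 3.1×6.9 = 52.21): to d=0 gives 16.0 → no gain ✓; to d=6.6 gives 36.4 − 3.1×6.6 = 15.94 → no gain ✓.
3 of the 6 constraints hold; not an equilibrium.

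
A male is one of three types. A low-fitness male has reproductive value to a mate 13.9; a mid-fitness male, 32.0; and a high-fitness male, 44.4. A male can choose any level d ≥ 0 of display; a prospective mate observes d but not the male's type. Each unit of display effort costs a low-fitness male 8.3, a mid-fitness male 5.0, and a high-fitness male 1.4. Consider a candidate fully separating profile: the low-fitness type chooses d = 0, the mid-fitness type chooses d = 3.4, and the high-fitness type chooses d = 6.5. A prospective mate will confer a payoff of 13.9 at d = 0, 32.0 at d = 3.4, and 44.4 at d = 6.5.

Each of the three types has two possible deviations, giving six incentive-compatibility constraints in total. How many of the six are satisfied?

6

Mid-fitness (own payoff 32.0 − 5.0×3.4 = 15): to d=0 gives 13.9 → no gain ✓; to d=6.5 gives 44.4 − 5.0×6.5 = 11.9 → no gain ✓.
High-fitness (own payoff 44.4 − 1.4×6.5 = 35.3): to d=0 gives 13.9 → no gain ✓; to d=3.4 gives 32.0 − 1.4×3.4 = 27.24 → no gain ✓.
Low-fitness (own payoff 13.9): to d=3.4 gives 32.0 − 8.3×3.4 = 3.78 → no gain ✓; to d=6.5 gives 44.4 − 8.3×6.5 = -9.55 → no gain ✓.
6 of the 6 constraints hold; this profile is a separating equilibrium.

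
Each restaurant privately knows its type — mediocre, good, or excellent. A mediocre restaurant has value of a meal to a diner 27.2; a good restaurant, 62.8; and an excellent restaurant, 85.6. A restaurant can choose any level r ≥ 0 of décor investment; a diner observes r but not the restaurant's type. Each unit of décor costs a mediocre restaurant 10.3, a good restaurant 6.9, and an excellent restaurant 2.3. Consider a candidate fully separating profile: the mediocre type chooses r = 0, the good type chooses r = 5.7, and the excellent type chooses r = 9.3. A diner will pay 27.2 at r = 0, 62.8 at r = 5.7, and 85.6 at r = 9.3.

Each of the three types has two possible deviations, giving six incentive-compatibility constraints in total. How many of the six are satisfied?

5

Good (own payoff 62.8 − 6.9×5.7 = 23.47): to r=0 gives 27.2 → profitable ✗; to r=9.3 gives 85.6 − 6.9×9.3 = 21.43 → no gain ✓.
Mediocre (own payoff 27.2): to r=5.7 gives 62.8 − 10.3×5.7 = 4.09 → no gain ✓; to r=9.3 gives 85.6 − 10.3×9.3 = -10.19 → no gain ✓.
Excellent (own payoff 85.6 − 2.3×9.3 = 64.21): to r=0 gives 27.2 → no gain ✓; to r=5.7 gives 62.8 − 2.3×5.7 = 49.69 → no gain ✓.
5 of the 6 constraints hold; not an equilibrium.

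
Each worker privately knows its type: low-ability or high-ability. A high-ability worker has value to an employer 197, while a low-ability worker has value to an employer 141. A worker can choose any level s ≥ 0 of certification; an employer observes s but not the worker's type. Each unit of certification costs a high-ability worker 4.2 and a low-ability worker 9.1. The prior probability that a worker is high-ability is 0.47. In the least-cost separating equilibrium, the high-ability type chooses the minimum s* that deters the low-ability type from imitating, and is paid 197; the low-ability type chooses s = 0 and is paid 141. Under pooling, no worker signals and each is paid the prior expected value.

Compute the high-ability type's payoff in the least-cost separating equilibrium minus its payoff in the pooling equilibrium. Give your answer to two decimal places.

Least-cost separating signal: s* solves 141 = 197 − 9.1·s*, so s* = (197 − 141)/9.1 ≈ 6.1538.
High-ability type's separating payoff: 197 − 4.2 × s* = 197 − 4.2 × (197 − 141)/9.1 = 197 − 235.2/9.1 ≈ 171.1538.
Pooling payoff: 0.47 × 197 + 0.53 × 141 = 167.32.
Difference: 171.1538 − 167.32 = 3.8338, i.e. 3.83 to two decimal places.
The high-ability type prefers to separate.

3.83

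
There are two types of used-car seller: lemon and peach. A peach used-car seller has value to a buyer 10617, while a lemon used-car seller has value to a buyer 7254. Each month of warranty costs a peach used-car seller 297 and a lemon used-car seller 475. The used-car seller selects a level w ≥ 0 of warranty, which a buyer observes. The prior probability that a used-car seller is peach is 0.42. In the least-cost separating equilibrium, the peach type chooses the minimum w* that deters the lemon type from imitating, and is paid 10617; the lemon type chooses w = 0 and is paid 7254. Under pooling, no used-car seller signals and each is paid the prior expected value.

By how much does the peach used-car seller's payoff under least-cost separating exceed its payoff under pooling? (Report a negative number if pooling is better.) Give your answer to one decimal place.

Least-cost separating signal: w* solves 7254 = 10617 − 475·w*, so w* = (10617 − 7254)/475 = 7.08.
Peach type's separating payoff: 10617 − 297 × w* = 10617 − 297 × (10617 − 7254)/475 = 10617 − 998811/475 = 8514.24.
Pooling payoff: 0.42 × 10617 + 0.58 × 7254 = 8666.46.
Difference: 8514.24 − 8666.46 = -152.22, i.e. -152.2 to one decimal place.
The peach type would prefer the pooling outcome.

-152.2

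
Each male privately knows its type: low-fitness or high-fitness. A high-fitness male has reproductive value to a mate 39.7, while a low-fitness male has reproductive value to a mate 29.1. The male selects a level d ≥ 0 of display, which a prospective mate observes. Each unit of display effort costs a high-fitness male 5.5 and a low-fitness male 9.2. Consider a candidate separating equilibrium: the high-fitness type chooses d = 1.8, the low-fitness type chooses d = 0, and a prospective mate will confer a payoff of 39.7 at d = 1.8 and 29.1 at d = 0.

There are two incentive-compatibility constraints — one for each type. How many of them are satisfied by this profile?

2

High-fitness type: signal → 39.7 − 5.5 × 1.8 = 29.8; deviate to 0 → 29.1. IC holds (29.8 ≥ 29.1).
Low-fitness type: stay at 0 → 29.1; mimic → 39.7 − 9.2 × 1.8 = 23.14. IC holds (29.1 ≥ 23.14).
2 of 2 constraints hold, so this is a separating equilibrium.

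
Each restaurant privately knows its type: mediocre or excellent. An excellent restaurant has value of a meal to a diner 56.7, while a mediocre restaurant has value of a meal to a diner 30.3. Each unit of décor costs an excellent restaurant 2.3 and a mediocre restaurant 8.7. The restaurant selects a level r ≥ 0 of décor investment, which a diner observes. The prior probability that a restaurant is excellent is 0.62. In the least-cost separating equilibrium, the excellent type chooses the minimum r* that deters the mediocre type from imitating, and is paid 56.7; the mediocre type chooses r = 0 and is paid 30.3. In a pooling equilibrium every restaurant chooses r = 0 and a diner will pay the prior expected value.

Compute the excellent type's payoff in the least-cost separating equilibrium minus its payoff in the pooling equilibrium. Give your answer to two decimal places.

Least-cost separating signal: r* solves 30.3 = 56.7 − 8.7·r*, so r* = (56.7 − 30.3)/8.7 ≈ 3.0345.
Excellent type's separating payoff: 56.7 − 2.3 × r* = 56.7 − 2.3 × (56.7 − 30.3)/8.7 = 56.7 − 60.72/8.7 ≈ 49.7207.
Pooling payoff: 0.62 × 56.7 + 0.38 × 30.3 = 46.668.
Difference: 49.7207 − 46.668 = 3.0527, i.e. 3.05 to two decimal places.
The excellent type prefers to separate.

3.05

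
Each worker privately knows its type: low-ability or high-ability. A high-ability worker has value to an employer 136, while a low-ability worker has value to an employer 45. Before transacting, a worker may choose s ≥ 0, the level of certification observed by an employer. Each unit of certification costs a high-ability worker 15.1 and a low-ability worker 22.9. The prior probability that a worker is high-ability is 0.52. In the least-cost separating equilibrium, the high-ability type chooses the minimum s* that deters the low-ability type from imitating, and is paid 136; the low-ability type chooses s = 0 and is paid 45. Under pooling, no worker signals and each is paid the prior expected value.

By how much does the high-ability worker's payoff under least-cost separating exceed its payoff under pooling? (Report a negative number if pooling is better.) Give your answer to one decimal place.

Least-cost separating signal: s* solves 45 = 136 − 22.9·s*, so s* = (136 − 45)/22.9 ≈ 3.9738.
High-ability type's separating payoff: 136 − 15.1 × s* = 136 − 15.1 × (136 − 45)/22.9 = 136 − 1374.1/22.9 ≈ 75.996.
Pooling payoff: 0.52 × 136 + 0.48 × 45 = 92.32.
Difference: 75.996 − 92.32 = -16.324, i.e. -16.3 to one decimal place.
The high-ability type would prefer the pooling outcome.

-16.3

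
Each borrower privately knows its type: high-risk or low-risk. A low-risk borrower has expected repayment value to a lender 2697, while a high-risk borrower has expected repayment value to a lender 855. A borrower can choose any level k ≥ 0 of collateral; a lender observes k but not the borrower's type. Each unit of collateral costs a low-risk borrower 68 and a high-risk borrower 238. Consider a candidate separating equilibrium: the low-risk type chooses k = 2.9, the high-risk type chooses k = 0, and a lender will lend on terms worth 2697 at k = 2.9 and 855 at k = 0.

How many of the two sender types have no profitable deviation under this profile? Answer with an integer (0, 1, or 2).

High-risk type: stay at 0 → 855; mimic → 2697 − 238 × 2.9 = 2006.8. IC fails (855 < 2006.8).
Low-risk type: signal → 2697 − 68 × 2.9 = 2499.8; deviate to 0 → 855. IC holds (2499.8 ≥ 855).
1 of 2 constraints hold, so this profile is not an equilibrium.

1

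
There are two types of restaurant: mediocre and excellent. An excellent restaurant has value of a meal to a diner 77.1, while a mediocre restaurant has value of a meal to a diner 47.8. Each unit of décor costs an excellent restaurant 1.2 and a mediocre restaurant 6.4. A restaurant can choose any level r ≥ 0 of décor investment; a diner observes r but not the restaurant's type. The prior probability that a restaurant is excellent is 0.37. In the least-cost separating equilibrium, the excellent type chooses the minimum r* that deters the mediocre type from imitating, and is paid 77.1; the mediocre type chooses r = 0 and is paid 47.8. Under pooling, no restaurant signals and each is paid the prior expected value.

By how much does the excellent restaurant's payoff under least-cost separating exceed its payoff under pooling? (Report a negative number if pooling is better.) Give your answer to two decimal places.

Least-cost separating signal: r* solves 47.8 = 77.1 − 6.4·r*, so r* = (77.1 − 47.8)/6.4 ≈ 4.5781.
Excellent type's separating payoff: 77.1 − 1.2 × r* = 77.1 − 1.2 × (77.1 − 47.8)/6.4 = 77.1 − 35.16/6.4 ≈ 71.6063.
Pooling payoff: 0.37 × 77.1 + 0.63 × 47.8 = 58.641.
Difference: 71.6063 − 58.641 = 12.9653, i.e. 12.97 to two decimal places.
The excellent type prefers to separate.

12.97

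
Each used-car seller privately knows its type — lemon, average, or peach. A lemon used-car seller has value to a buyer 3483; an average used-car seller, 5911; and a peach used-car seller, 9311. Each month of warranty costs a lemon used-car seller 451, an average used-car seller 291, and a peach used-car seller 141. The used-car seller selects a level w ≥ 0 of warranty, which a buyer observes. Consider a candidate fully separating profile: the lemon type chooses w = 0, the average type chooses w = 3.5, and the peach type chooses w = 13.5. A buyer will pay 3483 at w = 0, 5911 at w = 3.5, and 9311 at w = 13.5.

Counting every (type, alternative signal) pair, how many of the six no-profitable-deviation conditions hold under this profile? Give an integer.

Average (own payoff 5911 − 291×3.5 = 4892.5): to w=0 gives 3483 → no gain ✓; to w=13.5 gives 9311 − 291×13.5 = 5382.5 → profitable ✗.
Lemon (own payoff 3483): to w=3.5 gives 5911 − 451×3.5 = 4332.5 → profitable ✗; to w=13.5 gives 9311 − 451×13.5 = 3222.5 → no gain ✓.
Peach (own payoff 9311 − 141×13.5 = 7407.5): to w=0 gives 3483 → no gain ✓; to w=3.5 gives 5911 − 141×3.5 = 5417.5 → no gain ✓.
4 of the 6 constraints hold; not an equilibrium.

4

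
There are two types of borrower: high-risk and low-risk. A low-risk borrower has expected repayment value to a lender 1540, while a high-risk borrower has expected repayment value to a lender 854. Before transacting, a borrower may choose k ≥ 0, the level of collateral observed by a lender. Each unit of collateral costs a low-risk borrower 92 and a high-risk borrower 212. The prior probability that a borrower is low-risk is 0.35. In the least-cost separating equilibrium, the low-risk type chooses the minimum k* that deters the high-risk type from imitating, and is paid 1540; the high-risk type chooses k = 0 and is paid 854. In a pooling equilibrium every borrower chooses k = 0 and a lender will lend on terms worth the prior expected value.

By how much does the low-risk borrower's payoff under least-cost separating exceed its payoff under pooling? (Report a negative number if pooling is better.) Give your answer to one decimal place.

Least-cost separating signal: k* solves 854 = 1540 − 212·k*, so k* = (1540 − 854)/212 ≈ 3.2358.
Low-risk type's separating payoff: 1540 − 92 × k* = 1540 − 92 × (1540 − 854)/212 = 1540 − 63112/212 ≈ 1242.302.
Pooling payoff: 0.35 × 1540 + 0.65 × 854 = 1094.1.
Difference: 1242.302 − 1094.1 = 148.202, i.e. 148.2 to one decimal place.
The low-risk type prefers to separate.

148.2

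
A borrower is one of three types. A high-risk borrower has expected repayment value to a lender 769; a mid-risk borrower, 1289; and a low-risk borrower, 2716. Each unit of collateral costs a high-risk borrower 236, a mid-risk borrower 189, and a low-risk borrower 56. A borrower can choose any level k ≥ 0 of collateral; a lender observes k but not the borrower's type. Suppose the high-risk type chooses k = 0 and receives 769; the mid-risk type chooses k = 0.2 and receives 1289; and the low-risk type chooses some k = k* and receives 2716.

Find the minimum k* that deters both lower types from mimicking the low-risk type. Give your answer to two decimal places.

High-risk type (on-path payoff 769) won't mimic when 769 ≥ 2716 − 236·k*, i.e. k* ≥ 8.25.
Mid-risk type (on-path payoff 1289 − 189×0.2 = 1251.2) won't mimic when 1251.2 ≥ 2716 − 189·k*, i.e. k* ≥ 7.75.
Both must hold, so k* = max(8.25, 7.75) = 8.25. The high-risk type's constraint binds.

8.25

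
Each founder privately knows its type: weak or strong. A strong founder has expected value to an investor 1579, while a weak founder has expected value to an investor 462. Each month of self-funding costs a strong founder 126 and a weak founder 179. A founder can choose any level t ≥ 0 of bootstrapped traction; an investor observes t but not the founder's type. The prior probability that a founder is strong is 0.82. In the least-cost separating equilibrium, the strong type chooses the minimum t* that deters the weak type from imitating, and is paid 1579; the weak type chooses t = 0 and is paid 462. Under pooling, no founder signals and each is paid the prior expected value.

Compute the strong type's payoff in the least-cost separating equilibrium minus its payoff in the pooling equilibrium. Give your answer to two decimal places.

-585.21

Least-cost separating signal: t* solves 462 = 1579 − 179·t*, so t* = (1579 − 462)/179 ≈ 6.2402.
Strong type's separating payoff: 1579 − 126 × t* = 1579 − 126 × (1579 − 462)/179 = 1579 − 140742/179 ≈ 792.7318.
Pooling payoff: 0.82 × 1579 + 0.18 × 462 = 1377.94.
Difference: 792.7318 − 1377.94 = -585.2082, i.e. -585.21 to two decimal places.
The strong type would prefer the pooling outcome.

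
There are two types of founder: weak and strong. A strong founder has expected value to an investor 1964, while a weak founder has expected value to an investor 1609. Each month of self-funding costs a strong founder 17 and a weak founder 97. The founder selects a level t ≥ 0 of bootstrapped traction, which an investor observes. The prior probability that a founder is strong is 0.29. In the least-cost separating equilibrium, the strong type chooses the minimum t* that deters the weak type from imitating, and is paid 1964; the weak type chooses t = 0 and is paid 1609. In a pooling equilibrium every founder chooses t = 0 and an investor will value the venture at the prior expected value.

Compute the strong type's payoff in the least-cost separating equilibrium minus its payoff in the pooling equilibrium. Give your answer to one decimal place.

Least-cost separating signal: t* solves 1609 = 1964 − 97·t*, so t* = (1964 − 1609)/97 ≈ 3.6598.
Strong type's separating payoff: 1964 − 17 × t* = 1964 − 17 × (1964 − 1609)/97 = 1964 − 6035/97 ≈ 1901.784.
Pooling payoff: 0.29 × 1964 + 0.71 × 1609 = 1711.95.
Difference: 1901.784 − 1711.95 = 189.834, i.e. 189.8 to one decimal place.
The strong type prefers to separate.

189.8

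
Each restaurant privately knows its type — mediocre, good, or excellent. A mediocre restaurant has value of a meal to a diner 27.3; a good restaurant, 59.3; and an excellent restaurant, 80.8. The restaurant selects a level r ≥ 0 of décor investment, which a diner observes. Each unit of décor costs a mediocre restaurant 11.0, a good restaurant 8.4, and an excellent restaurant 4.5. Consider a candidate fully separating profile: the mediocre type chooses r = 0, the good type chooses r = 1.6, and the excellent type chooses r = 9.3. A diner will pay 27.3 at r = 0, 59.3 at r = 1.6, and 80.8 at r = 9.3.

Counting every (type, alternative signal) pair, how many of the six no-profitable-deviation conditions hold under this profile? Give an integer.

Excellent (own payoff 80.8 − 4.5×9.3 = 38.95): to r=0 gives 27.3 → no gain ✓; to r=1.6 gives 59.3 − 4.5×1.6 = 52.1 → profitable ✗.
Good (own payoff 59.3 − 8.4×1.6 = 45.86): to r=0 gives 27.3 → no gain ✓; to r=9.3 gives 80.8 − 8.4×9.3 = 2.68 → no gain ✓.
Mediocre (own payoff 27.3): to r=1.6 gives 59.3 − 11.0×1.6 = 41.7 → profitable ✗; to r=9.3 gives 80.8 − 11.0×9.3 = -21.5 → no gain ✓.
4 of the 6 constraints hold; not an equilibrium.

4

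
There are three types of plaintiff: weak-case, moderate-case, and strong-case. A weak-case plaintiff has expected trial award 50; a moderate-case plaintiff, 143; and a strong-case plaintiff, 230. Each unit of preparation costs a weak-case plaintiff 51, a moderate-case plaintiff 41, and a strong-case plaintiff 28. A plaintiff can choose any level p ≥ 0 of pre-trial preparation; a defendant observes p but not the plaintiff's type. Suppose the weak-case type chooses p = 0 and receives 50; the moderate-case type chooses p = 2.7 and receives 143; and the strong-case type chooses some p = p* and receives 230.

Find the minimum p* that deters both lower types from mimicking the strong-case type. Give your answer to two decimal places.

4.82

Weak-case type (on-path payoff 50) won't mimic when 50 ≥ 230 − 51·p*, i.e. p* ≥ 3.53.
Moderate-case type (on-path payoff 143 − 41×2.7 = 32.3) won't mimic when 32.3 ≥ 230 − 41·p*, i.e. p* ≥ 4.82.
Both must hold, so p* = max(3.53, 4.82) = 4.82. The moderate-case type's constraint binds.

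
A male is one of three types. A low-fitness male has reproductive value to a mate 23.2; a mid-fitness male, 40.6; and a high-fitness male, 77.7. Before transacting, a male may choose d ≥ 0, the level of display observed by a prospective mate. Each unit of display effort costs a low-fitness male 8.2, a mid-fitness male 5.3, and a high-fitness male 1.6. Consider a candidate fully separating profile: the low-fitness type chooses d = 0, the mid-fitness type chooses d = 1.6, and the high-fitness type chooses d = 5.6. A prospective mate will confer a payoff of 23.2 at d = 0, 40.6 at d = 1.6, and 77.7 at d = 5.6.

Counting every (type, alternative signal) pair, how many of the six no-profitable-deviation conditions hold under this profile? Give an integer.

3

High-fitness (own payoff 77.7 − 1.6×5.6 = 68.74): to d=0 gives 23.2 → no gain ✓; to d=1.6 gives 40.6 − 1.6×1.6 = 38.04 → no gain ✓.
Low-fitness (own payoff 23.2): to d=1.6 gives 40.6 − 8.2×1.6 = 27.48 → profitable ✗; to d=5.6 gives 77.7 − 8.2×5.6 = 31.78 → profitable ✗.
Mid-fitness (own payoff 40.6 − 5.3×1.6 = 32.12): to d=0 gives 23.2 → no gain ✓; to d=5.6 gives 77.7 − 5.3×5.6 = 48.02 → profitable ✗.
3 of the 6 constraints hold; not an equilibrium.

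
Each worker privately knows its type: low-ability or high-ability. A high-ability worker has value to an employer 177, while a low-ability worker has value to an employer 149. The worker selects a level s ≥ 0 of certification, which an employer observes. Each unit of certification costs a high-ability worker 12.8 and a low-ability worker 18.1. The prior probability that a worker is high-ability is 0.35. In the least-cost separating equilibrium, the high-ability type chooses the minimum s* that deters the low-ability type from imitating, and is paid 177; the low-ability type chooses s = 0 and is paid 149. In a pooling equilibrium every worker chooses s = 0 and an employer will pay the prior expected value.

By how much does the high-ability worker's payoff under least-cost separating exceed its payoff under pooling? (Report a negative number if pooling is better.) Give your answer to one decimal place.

Least-cost separating signal: s* solves 149 = 177 − 18.1·s*, so s* = (177 − 149)/18.1 ≈ 1.5470.
High-ability type's separating payoff: 177 − 12.8 × s* = 177 − 12.8 × (177 − 149)/18.1 = 177 − 358.4/18.1 ≈ 157.199.
Pooling payoff: 0.35 × 177 + 0.65 × 149 = 158.8.
Difference: 157.199 − 158.8 = -1.601, i.e. -1.6 to one decimal place.
The high-ability type would prefer the pooling outcome.

-1.6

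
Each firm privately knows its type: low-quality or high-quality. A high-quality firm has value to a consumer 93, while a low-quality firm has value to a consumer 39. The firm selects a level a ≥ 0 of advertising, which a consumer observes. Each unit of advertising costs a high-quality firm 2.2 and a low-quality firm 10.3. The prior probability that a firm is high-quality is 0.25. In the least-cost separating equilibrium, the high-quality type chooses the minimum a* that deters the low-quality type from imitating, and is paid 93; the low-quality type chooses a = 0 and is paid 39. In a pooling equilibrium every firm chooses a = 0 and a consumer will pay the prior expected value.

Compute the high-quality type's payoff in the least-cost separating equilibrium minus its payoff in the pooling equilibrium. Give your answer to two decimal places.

28.97

Least-cost separating signal: a* solves 39 = 93 − 10.3·a*, so a* = (93 − 39)/10.3 ≈ 5.2427.
High-quality type's separating payoff: 93 − 2.2 × a* = 93 − 2.2 × (93 − 39)/10.3 = 93 − 118.8/10.3 ≈ 81.4660.
Pooling payoff: 0.25 × 93 + 0.75 × 39 = 52.5.
Difference: 81.4660 − 52.5 = 28.966, i.e. 28.97 to two decimal places.
The high-quality type prefers to separate.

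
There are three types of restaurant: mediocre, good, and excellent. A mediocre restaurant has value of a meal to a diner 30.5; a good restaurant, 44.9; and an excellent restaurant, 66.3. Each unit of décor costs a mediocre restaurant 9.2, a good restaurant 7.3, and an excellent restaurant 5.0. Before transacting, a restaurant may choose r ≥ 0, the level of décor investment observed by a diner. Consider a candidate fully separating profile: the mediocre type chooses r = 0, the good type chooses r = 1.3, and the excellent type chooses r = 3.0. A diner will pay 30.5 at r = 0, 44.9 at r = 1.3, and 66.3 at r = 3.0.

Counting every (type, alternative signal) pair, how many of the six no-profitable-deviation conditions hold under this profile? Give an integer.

Mediocre (own payoff 30.5): to r=1.3 gives 44.9 − 9.2×1.3 = 32.94 → profitable ✗; to r=3.0 gives 66.3 − 9.2×3.0 = 38.7 → profitable ✗.
Good (own payoff 44.9 − 7.3×1.3 = 35.41): to r=0 gives 30.5 → no gain ✓; to r=3.0 gives 66.3 − 7.3×3.0 = 44.4 → profitable ✗.
Excellent (own payoff 66.3 − 5.0×3.0 = 51.3): to r=0 gives 30.5 → no gain ✓; to r=1.3 gives 44.9 − 5.0×1.3 = 38.4 → no gain ✓.
3 of the 6 constraints hold; not an equilibrium.

3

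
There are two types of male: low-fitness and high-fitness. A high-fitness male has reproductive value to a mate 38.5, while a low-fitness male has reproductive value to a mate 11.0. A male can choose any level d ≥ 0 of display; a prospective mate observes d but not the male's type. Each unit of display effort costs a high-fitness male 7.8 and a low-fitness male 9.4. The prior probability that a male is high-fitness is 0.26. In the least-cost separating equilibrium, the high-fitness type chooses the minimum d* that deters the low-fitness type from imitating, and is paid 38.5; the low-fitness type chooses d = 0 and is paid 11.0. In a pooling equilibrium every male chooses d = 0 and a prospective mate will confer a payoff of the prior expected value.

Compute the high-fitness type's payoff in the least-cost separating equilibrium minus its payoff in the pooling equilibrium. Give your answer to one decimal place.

-2.5

Least-cost separating signal: d* solves 11.0 = 38.5 − 9.4·d*, so d* = (38.5 − 11.0)/9.4 ≈ 2.9255.
High-fitness type's separating payoff: 38.5 − 7.8 × d* = 38.5 − 7.8 × (38.5 − 11.0)/9.4 = 38.5 − 214.5/9.4 ≈ 15.681.
Pooling payoff: 0.26 × 38.5 + 0.74 × 11.0 = 18.15.
Difference: 15.681 − 18.15 = -2.469, i.e. -2.5 to one decimal place.
The high-fitness type would prefer the pooling outcome.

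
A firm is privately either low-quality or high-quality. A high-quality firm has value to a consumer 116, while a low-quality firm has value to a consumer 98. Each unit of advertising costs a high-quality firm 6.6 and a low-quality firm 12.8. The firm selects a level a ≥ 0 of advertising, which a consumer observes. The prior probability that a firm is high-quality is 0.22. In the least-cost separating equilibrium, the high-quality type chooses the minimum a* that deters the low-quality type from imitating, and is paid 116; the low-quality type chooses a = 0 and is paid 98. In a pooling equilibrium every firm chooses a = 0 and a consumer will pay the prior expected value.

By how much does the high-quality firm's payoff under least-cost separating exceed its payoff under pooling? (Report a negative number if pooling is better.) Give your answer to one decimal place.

4.8

Least-cost separating signal: a* solves 98 = 116 − 12.8·a*, so a* = (116 − 98)/12.8 ≈ 1.4063.
High-quality type's separating payoff: 116 − 6.6 × a* = 116 − 6.6 × (116 − 98)/12.8 = 116 − 118.8/12.8 ≈ 106.719.
Pooling payoff: 0.22 × 116 + 0.78 × 98 = 101.96.
Difference: 106.719 − 101.96 = 4.759, i.e. 4.8 to one decimal place.
The high-quality type prefers to separate.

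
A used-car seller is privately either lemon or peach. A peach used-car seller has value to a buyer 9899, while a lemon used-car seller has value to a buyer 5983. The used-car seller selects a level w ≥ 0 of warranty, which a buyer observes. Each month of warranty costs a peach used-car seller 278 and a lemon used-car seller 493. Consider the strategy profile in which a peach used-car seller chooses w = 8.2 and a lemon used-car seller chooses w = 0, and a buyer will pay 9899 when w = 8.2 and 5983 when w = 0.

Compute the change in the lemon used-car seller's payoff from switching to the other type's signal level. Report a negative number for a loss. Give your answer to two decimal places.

-126.60

Playing w = 0 the lemon used-car seller receives 5983.
Deviating to w = 8.2 brings payment 9899 at cost 493 × 8.2 = 4042.6, netting 5856.4.
Gain from deviating: 5856.4 − 5983 = -126.60.
The gain is negative, so the lemon type's incentive-compatibility constraint is satisfied.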